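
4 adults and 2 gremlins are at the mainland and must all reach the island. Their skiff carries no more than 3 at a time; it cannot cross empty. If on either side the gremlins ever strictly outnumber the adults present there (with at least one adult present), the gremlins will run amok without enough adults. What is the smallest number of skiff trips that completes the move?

5

Counting alone: each trip to the island takes at most 3 across and each return brings at least 1 back, so after t trips out (and t−1 returns) at most 3t − (t−1) of the 6 are across; that first reaches 6 at t = 3, so at least 5 crossings are needed.
The plan below uses exactly 5 crossings, so it is optimal:
1. 2 gremlins → the island.  (the mainland: 4A 0G; the island: 0A 2G)
2. 1 gremlin ← the mainland.  (the mainland: 4A 1G; the island: 0A 1G)
3. 2 adults and 1 gremlin → the island.  (the mainland: 2A 0G; the island: 2A 2G)
4. 1 gremlin ← the mainland.  (the mainland: 2A 1G; the island: 2A 1G)
5. 2 adults and 1 gremlin → the island.  (the mainland: 0A 0G; the island: 4A 2G)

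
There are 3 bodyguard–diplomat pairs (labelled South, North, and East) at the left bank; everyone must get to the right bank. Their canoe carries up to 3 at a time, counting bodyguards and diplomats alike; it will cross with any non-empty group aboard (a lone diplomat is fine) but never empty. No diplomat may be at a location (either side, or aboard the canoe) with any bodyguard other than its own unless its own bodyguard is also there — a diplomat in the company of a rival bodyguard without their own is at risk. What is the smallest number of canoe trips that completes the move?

5

Counting alone: each trip to the right bank takes at most 3 across and each return brings at least 1 back, so after t trips out (and t−1 returns) at most 3t − (t−1) of the 6 are across; that first reaches 6 at t = 3, so at least 5 crossings are needed.
The plan below uses exactly 5 crossings, so it is optimal:
1. bodyguard South and diplomat South cross → the right bank.
2. bodyguard South crosses ← the left bank.
3. bodyguard East, bodyguard North, and bodyguard South cross → the right bank.
4. diplomat South crosses ← the left bank.
5. diplomat East, diplomat North, and diplomat South cross → the right bank.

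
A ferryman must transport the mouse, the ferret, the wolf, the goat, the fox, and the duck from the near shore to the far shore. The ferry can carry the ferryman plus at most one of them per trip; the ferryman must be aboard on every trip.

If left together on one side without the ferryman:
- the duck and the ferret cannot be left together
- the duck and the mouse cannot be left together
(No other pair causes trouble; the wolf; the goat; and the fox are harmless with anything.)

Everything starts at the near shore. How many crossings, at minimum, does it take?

13

Counting alone: the ferryman can take at most 1 across per trip to the far shore, so moving all 6 needs at least 6 loaded trips out, with a return between consecutive ones — at least 11 crossings.
The safety rule pushes this higher. Following every safe sequence of crossings, the most of the 6 that can be at the far shore as the ferry arrives there on crossing 11 is 5 — never all 6.
So no plan with fewer than 13 crossings exists, and this one achieves 13:
1. Ferryman goes to the far shore with the duck.
2. Ferryman goes back to the near shore alone.
3. Ferryman goes to the far shore with the mouse.
4. Ferryman goes back to the near shore with the duck.
5. Ferryman goes to the far shore with the ferret.
6. Ferryman goes back to the near shore alone.
7. Ferryman goes to the far shore with the wolf.
8. Ferryman goes back to the near shore alone.
9. Ferryman goes to the far shore with the goat.
10. Ferryman goes back to the near shore alone.
11. Ferryman goes to the far shore with the fox.
12. Ferryman goes back to the near shore alone.
13. Ferryman goes to the far shore with the duck.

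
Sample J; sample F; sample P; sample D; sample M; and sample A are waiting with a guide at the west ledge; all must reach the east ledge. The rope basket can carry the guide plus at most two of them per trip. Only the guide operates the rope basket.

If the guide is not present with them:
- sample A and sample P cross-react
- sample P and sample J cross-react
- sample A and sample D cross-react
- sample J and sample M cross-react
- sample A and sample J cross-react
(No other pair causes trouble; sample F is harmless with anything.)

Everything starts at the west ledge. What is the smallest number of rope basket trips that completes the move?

Counting alone: the guide can take at most 2 across per trip to the east ledge, so moving all 6 needs at least 3 loaded trips out, with a return between consecutive ones — at least 5 crossings.
The safety rule pushes this higher. Following every safe sequence of crossings, the most of the 6 that can be at the east ledge as the rope basket arrives there on crossings 5, 7 is 4, 5 respectively — never all 6.
So no plan with fewer than 9 crossings exists, and this one achieves 9:
1. Guide goes to the east ledge with sample A and sample J.
2. Guide goes back to the west ledge with sample J.
3. Guide goes to the east ledge with sample F and sample J.
4. Guide goes back to the west ledge with sample J.
5. Guide goes to the east ledge with sample D and sample J.
6. Guide goes back to the west ledge with sample A.
7. Guide goes to the east ledge with sample M and sample P.
8. Guide goes back to the west ledge with sample J.
9. Guide goes to the east ledge with sample A and sample J.

9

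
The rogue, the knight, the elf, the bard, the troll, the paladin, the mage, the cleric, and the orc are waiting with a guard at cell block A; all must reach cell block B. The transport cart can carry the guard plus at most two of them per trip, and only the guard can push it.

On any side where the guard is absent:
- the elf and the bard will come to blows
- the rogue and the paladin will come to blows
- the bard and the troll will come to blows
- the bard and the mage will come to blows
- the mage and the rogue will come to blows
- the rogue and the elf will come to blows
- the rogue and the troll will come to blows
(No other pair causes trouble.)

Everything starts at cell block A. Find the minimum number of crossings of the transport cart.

11

Counting alone: the guard can take at most 2 across per trip to cell block B, so moving all 9 needs at least 5 loaded trips out, with a return between consecutive ones — at least 9 crossings.
The safety rule pushes this higher. Following every safe sequence of crossings, the most of the 9 that can be at cell block B as the transport cart arrives there on crossing 9 is 8 — never all 9.
So no plan with fewer than 11 crossings exists, and this one achieves 11:
1. Guard goes to cell block B with the bard and the rogue.  [cell block A: the cleric, the elf, the knight, the mage, the orc, the paladin, the troll | cell block B: the bard, the rogue]
2. Guard goes back to cell block A alone.  [cell block A: the cleric, the elf, the knight, the mage, the orc, the paladin, the troll | cell block B: the bard, the rogue]
3. Guard goes to cell block B with the knight.  [cell block A: the cleric, the elf, the mage, the orc, the paladin, the troll | cell block B: the bard, the knight, the rogue]
4. Guard goes back to cell block A alone.  [cell block A: the cleric, the elf, the mage, the orc, the paladin, the troll | cell block B: the bard, the knight, the rogue]
5. Guard goes to cell block B with the elf and the troll.  [cell block A: the cleric, the mage, the orc, the paladin | cell block B: the bard, the elf, the knight, the rogue, the troll]
6. Guard goes back to cell block A with the bard and the rogue.  [cell block A: the bard, the cleric, the mage, the orc, the paladin, the rogue | cell block B: the elf, the knight, the troll]
7. Guard goes to cell block B with the mage and the paladin.  [cell block A: the bard, the cleric, the orc, the rogue | cell block B: the elf, the knight, the mage, the paladin, the troll]
8. Guard goes back to cell block A alone.  [cell block A: the bard, the cleric, the orc, the rogue | cell block B: the elf, the knight, the mage, the paladin, the troll]
9. Guard goes to cell block B with the cleric and the orc.  [cell block A: the bard, the rogue | cell block B: the cleric, the elf, the knight, the mage, the orc, the paladin, the troll]
10. Guard goes back to cell block A alone.  [cell block A: the bard, the rogue | cell block B: the cleric, the elf, the knight, the mage, the orc, the paladin, the troll]
11. Guard goes to cell block B with the bard and the rogue.  [cell block A: — | cell block B: the bard, the cleric, the elf, the knight, the mage, the orc, the paladin, the rogue, the troll]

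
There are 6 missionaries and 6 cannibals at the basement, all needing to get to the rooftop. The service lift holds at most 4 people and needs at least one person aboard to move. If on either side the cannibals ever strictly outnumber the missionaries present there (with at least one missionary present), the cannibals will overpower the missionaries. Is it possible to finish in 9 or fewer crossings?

Yes

Yes — this plan uses 9 crossings (≤ 9):
1. 2 cannibals → the rooftop.  (the basement: 6M 4C; the rooftop: 0M 2C)
2. 1 cannibal ← the basement.  (the basement: 6M 5C; the rooftop: 0M 1C)
3. 4 cannibals → the rooftop.  (the basement: 6M 1C; the rooftop: 0M 5C)
4. 1 cannibal ← the basement.  (the basement: 6M 2C; the rooftop: 0M 4C)
5. 4 missionaries → the rooftop.  (the basement: 2M 2C; the rooftop: 4M 4C)
6. 1 missionary and 1 cannibal ← the basement.  (the basement: 3M 3C; the rooftop: 3M 3C)
7. 2 missionaries and 2 cannibals → the rooftop.  (the basement: 1M 1C; the rooftop: 5M 5C)
8. 1 missionary and 1 cannibal ← the basement.  (the basement: 2M 2C; the rooftop: 4M 4C)
9. 2 missionaries and 2 cannibals → the rooftop.  (the basement: 0M 0C; the rooftop: 6M 6C)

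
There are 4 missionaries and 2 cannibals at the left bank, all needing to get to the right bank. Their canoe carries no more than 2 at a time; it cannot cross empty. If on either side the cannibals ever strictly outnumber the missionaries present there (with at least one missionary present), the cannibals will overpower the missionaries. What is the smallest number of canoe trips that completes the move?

Counting alone: each trip to the right bank takes at most 2 across and each return brings at least 1 back, so after t trips out (and t−1 returns) at most 2t − (t−1) of the 6 are across; that first reaches 6 at t = 5, so at least 9 crossings are needed.
The plan below uses exactly 9 crossings, so it is optimal:
1. 2 cannibals → the right bank.  (the left bank: 4M 0C; the right bank: 0M 2C)
2. 1 cannibal ← the left bank.  (the left bank: 4M 1C; the right bank: 0M 1C)
3. 2 missionaries → the right bank.  (the left bank: 2M 1C; the right bank: 2M 1C)
4. 1 cannibal ← the left bank.  (the left bank: 2M 2C; the right bank: 2M 0C)
5. 2 cannibals → the right bank.  (the left bank: 2M 0C; the right bank: 2M 2C)
6. 1 cannibal ← the left bank.  (the left bank: 2M 1C; the right bank: 2M 1C)
7. 1 missionary and 1 cannibal → the right bank.  (the left bank: 1M 0C; the right bank: 3M 2C)
8. 1 cannibal ← the left bank.  (the left bank: 1M 1C; the right bank: 3M 1C)
9. 1 missionary and 1 cannibal → the right bank.  (the left bank: 0M 0C; the right bank: 4M 2C)

9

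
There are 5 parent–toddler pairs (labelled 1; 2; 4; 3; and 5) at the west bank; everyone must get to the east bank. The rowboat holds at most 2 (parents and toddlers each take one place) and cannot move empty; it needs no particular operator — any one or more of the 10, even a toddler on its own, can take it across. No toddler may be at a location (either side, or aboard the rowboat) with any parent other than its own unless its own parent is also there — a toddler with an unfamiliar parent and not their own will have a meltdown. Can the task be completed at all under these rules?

No

Following every safe sequence of crossings from the start, the most of the 10 that can be at the east bank as the rowboat arrives there on crossings 1, 3, 5, 7 is 2, 3, 4, 5 respectively; the best ever achieved is 5 of 10.
From crossing 9 on, no configuration arises that was not already reachable earlier: only 82 distinct safe configurations (who is on which side, and where the rowboat is) can ever be reached, none of them has everyone across, and every continuation just revisits them. So no valid plan exists.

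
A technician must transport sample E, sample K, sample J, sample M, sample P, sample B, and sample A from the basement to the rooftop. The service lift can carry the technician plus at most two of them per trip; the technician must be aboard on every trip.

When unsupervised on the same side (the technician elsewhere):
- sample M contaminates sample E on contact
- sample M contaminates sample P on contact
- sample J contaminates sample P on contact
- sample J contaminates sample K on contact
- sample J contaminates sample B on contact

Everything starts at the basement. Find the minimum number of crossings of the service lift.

Counting alone: the technician can take at most 2 across per trip to the rooftop, so moving all 7 needs at least 4 loaded trips out, with a return between consecutive ones — at least 7 crossings.
The safety rule pushes this higher. Following every safe sequence of crossings, the most of the 7 that can be at the rooftop as the service lift arrives there on crossing 7 is 6 — never all 7.
So no plan with fewer than 9 crossings exists, and this one achieves 9:
1. Technician goes to the rooftop with sample J and sample M.  [the basement: sample A, sample B, sample E, sample K, sample P | the rooftop: sample J, sample M]
2. Technician goes back to the basement alone.  [the basement: sample A, sample B, sample E, sample K, sample P | the rooftop: sample J, sample M]
3. Technician goes to the rooftop with sample E.  [the basement: sample A, sample B, sample K, sample P | the rooftop: sample E, sample J, sample M]
4. Technician goes back to the basement with sample M.  [the basement: sample A, sample B, sample K, sample M, sample P | the rooftop: sample E, sample J]
5. Technician goes to the rooftop with sample K and sample P.  [the basement: sample A, sample B, sample M | the rooftop: sample E, sample J, sample K, sample P]
6. Technician goes back to the basement with sample J.  [the basement: sample A, sample B, sample J, sample M | the rooftop: sample E, sample K, sample P]
7. Technician goes to the rooftop with sample A and sample B.  [the basement: sample J, sample M | the rooftop: sample A, sample B, sample E, sample K, sample P]
8. Technician goes back to the basement alone.  [the basement: sample J, sample M | the rooftop: sample A, sample B, sample E, sample K, sample P]
9. Technician goes to the rooftop with sample J and sample M.  [the basement: — | the rooftop: sample A, sample B, sample E, sample J, sample K, sample M, sample P]

9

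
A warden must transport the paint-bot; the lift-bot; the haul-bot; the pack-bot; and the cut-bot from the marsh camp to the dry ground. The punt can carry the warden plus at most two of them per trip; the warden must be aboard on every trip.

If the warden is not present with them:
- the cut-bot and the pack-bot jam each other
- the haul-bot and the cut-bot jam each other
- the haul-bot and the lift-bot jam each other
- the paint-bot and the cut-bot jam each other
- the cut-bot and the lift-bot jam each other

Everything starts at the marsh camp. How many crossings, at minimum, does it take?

Counting alone: the warden can take at most 2 across per trip to the dry ground, so moving all 5 needs at least 3 loaded trips out, with a return between consecutive ones — at least 5 crossings.
The safety rule pushes this higher. Following every safe sequence of crossings, the most of the 5 that can be at the dry ground as the punt arrives there on crossing 5 is 4 — never all 5.
So no plan with fewer than 7 crossings exists, and this one achieves 7:
1. Warden goes to the dry ground with the cut-bot and the lift-bot.
2. Warden goes back to the marsh camp with the lift-bot.
3. Warden goes to the dry ground with the lift-bot and the paint-bot.
4. Warden goes back to the marsh camp with the cut-bot.
5. Warden goes to the dry ground with the haul-bot and the pack-bot.
6. Warden goes back to the marsh camp with the lift-bot.
7. Warden goes to the dry ground with the cut-bot and the lift-bot.

7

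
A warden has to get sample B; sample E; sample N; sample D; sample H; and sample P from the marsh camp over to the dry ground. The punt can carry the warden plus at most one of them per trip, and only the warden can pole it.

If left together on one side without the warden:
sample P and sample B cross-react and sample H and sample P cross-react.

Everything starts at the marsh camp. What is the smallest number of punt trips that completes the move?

Counting alone: the warden can take at most 1 across per trip to the dry ground, so moving all 6 needs at least 6 loaded trips out, with a return between consecutive ones — at least 11 crossings.
The safety rule pushes this higher. Following every safe sequence of crossings, the most of the 6 that can be at the dry ground as the punt arrives there on crossing 11 is 5 — never all 6.
So no plan with fewer than 13 crossings exists, and this one achieves 13:
1. Warden goes to the dry ground with sample P.
2. Warden goes back to the marsh camp alone.
3. Warden goes to the dry ground with sample B.
4. Warden goes back to the marsh camp with sample P.
5. Warden goes to the dry ground with sample H.
6. Warden goes back to the marsh camp alone.
7. Warden goes to the dry ground with sample E.
8. Warden goes back to the marsh camp alone.
9. Warden goes to the dry ground with sample N.
10. Warden goes back to the marsh camp alone.
11. Warden goes to the dry ground with sample D.
12. Warden goes back to the marsh camp alone.
13. Warden goes to the dry ground with sample P.

13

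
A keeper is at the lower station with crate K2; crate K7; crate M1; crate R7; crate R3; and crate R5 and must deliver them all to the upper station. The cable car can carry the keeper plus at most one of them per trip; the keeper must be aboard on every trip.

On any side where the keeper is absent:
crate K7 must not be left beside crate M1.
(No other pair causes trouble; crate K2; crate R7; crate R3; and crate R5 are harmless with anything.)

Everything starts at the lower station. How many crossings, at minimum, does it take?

Counting alone: the keeper can take at most 1 across per trip to the upper station, so moving all 6 needs at least 6 loaded trips out, with a return between consecutive ones — at least 11 crossings.
The plan below uses exactly 11 crossings, so it is optimal:
1. Keeper goes to the upper station with crate K7.  [the lower station: crate K2, crate M1, crate R3, crate R5, crate R7 | the upper station: crate K7]
2. Keeper goes back to the lower station alone.  [the lower station: crate K2, crate M1, crate R3, crate R5, crate R7 | the upper station: crate K7]
3. Keeper goes to the upper station with crate K2.  [the lower station: crate M1, crate R3, crate R5, crate R7 | the upper station: crate K2, crate K7]
4. Keeper goes back to the lower station alone.  [the lower station: crate M1, crate R3, crate R5, crate R7 | the upper station: crate K2, crate K7]
5. Keeper goes to the upper station with crate R7.  [the lower station: crate M1, crate R3, crate R5 | the upper station: crate K2, crate K7, crate R7]
6. Keeper goes back to the lower station alone.  [the lower station: crate M1, crate R3, crate R5 | the upper station: crate K2, crate K7, crate R7]
7. Keeper goes to the upper station with crate R3.  [the lower station: crate M1, crate R5 | the upper station: crate K2, crate K7, crate R3, crate R7]
8. Keeper goes back to the lower station alone.  [the lower station: crate M1, crate R5 | the upper station: crate K2, crate K7, crate R3, crate R7]
9. Keeper goes to the upper station with crate R5.  [the lower station: crate M1 | the upper station: crate K2, crate K7, crate R3, crate R5, crate R7]
10. Keeper goes back to the lower station alone.  [the lower station: crate M1 | the upper station: crate K2, crate K7, crate R3, crate R5, crate R7]
11. Keeper goes to the upper station with crate M1.  [the lower station: — | the upper station: crate K2, crate K7, crate M1, crate R3, crate R5, crate R7]

11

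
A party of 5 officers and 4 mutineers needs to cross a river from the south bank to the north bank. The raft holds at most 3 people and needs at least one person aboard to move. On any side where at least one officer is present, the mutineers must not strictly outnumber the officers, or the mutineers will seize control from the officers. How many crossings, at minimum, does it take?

Counting alone: each trip to the north bank takes at most 3 across and each return brings at least 1 back, so after t trips out (and t−1 returns) at most 3t − (t−1) of the 9 are across; that first reaches 9 at t = 4, so at least 7 crossings are needed.
The plan below uses exactly 7 crossings, so it is optimal:
1. 3 mutineers → the north bank.  (the south bank: 5O 1M; the north bank: 0O 3M)
2. 1 mutineer ← the south bank.  (the south bank: 5O 2M; the north bank: 0O 2M)
3. 3 officers → the north bank.  (the south bank: 2O 2M; the north bank: 3O 2M)
4. 1 officer ← the south bank.  (the south bank: 3O 2M; the north bank: 2O 2M)
5. 2 officers and 1 mutineer → the north bank.  (the south bank: 1O 1M; the north bank: 4O 3M)
6. 1 officer ← the south bank.  (the south bank: 2O 1M; the north bank: 3O 3M)
7. 2 officers and 1 mutineer → the north bank.  (the south bank: 0O 0M; the north bank: 5O 4M)

7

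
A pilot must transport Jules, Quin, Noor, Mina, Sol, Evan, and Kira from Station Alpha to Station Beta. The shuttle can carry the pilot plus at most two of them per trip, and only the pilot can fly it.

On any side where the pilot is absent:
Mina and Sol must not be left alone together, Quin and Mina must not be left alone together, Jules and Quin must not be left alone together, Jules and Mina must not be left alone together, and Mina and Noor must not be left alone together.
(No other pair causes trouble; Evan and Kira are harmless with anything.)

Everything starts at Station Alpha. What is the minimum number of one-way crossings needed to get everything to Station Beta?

Counting alone: the pilot can take at most 2 across per trip to Station Beta, so moving all 7 needs at least 4 loaded trips out, with a return between consecutive ones — at least 7 crossings.
The safety rule pushes this higher. Following every safe sequence of crossings, the most of the 7 that can be at Station Beta as the shuttle arrives there on crossings 7, 9 is 5, 6 respectively — never all 7.
So no plan with fewer than 11 crossings exists, and this one achieves 11:
1. Pilot goes to Station Beta with Jules and Mina.
2. Pilot goes back to Station Alpha with Jules.
3. Pilot goes to Station Beta with Jules and Noor.
4. Pilot goes back to Station Alpha with Mina.
5. Pilot goes to Station Beta with Quin and Sol.
6. Pilot goes back to Station Alpha with Jules.
7. Pilot goes to Station Beta with Evan and Jules.
8. Pilot goes back to Station Alpha with Jules.
9. Pilot goes to Station Beta with Jules and Kira.
10. Pilot goes back to Station Alpha with Jules.
11. Pilot goes to Station Beta with Jules and Mina.

11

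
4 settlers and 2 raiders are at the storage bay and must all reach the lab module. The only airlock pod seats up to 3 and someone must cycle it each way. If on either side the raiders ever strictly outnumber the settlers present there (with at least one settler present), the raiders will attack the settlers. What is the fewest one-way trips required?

5

Counting alone: each trip to the lab module takes at most 3 across and each return brings at least 1 back, so after t trips out (and t−1 returns) at most 3t − (t−1) of the 6 are across; that first reaches 6 at t = 3, so at least 5 crossings are needed.
The plan below uses exactly 5 crossings, so it is optimal:
1. 2 raiders → the lab module.  (the storage bay: 4S 0R; the lab module: 0S 2R)
2. 1 raider ← the storage bay.  (the storage bay: 4S 1R; the lab module: 0S 1R)
3. 2 settlers and 1 raider → the lab module.  (the storage bay: 2S 0R; the lab module: 2S 2R)
4. 1 raider ← the storage bay.  (the storage bay: 2S 1R; the lab module: 2S 1R)
5. 2 settlers and 1 raider → the lab module.  (the storage bay: 0S 0R; the lab module: 4S 2R)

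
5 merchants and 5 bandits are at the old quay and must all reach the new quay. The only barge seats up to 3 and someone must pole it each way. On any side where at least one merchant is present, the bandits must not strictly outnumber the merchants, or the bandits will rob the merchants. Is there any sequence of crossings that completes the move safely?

Yes

1. 2 bandits → the new quay.  (the old quay: 5M 3B; the new quay: 0M 2B)
2. 1 bandit ← the old quay.  (the old quay: 5M 4B; the new quay: 0M 1B)
3. 3 bandits → the new quay.  (the old quay: 5M 1B; the new quay: 0M 4B)
4. 1 bandit ← the old quay.  (the old quay: 5M 2B; the new quay: 0M 3B)
5. 3 merchants → the new quay.  (the old quay: 2M 2B; the new quay: 3M 3B)
6. 1 merchant and 1 bandit ← the old quay.  (the old quay: 3M 3B; the new quay: 2M 2B)
7. 3 merchants → the new quay.  (the old quay: 0M 3B; the new quay: 5M 2B)
8. 1 bandit ← the old quay.  (the old quay: 0M 4B; the new quay: 5M 1B)
9. 2 bandits → the new quay.  (the old quay: 0M 2B; the new quay: 5M 3B)
10. 1 bandit ← the old quay.  (the old quay: 0M 3B; the new quay: 5M 2B)
11. 3 bandits → the new quay.  (the old quay: 0M 0B; the new quay: 5M 5B)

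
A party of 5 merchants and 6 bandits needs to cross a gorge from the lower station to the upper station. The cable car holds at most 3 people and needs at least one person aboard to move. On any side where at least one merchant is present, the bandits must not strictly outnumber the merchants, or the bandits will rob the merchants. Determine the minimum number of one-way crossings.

impossible

The bandits already outnumber the merchants at the lower station before anyone moves, so the starting position itself is disallowed.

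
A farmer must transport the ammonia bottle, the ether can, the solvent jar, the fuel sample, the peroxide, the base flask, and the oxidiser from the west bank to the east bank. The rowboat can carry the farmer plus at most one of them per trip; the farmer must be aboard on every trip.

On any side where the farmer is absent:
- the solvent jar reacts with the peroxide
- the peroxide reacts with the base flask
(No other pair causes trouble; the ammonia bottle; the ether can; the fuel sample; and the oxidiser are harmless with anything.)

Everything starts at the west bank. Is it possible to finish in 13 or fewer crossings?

No

Counting alone: the farmer can take at most 1 across per trip to the east bank, so moving all 7 needs at least 7 loaded trips out, with a return between consecutive ones — at least 13 crossings.
The safety rule pushes this higher. Following every safe sequence of crossings, the most of the 7 that can be at the east bank as the rowboat arrives there on crossing 13 is 6 — never all 7.
So the move cannot be finished within 13 crossings. (The shortest complete plan takes 15:)
1. Farmer goes to the east bank with the peroxide.  [the west bank: the ammonia bottle, the base flask, the ether can, the fuel sample, the oxidiser, the solvent jar | the east bank: the peroxide]
2. Farmer goes back to the west bank alone.  [the west bank: the ammonia bottle, the base flask, the ether can, the fuel sample, the oxidiser, the solvent jar | the east bank: the peroxide]
3. Farmer goes to the east bank with the ammonia bottle.  [the west bank: the base flask, the ether can, the fuel sample, the oxidiser, the solvent jar | the east bank: the ammonia bottle, the peroxide]
4. Farmer goes back to the west bank alone.  [the west bank: the base flask, the ether can, the fuel sample, the oxidiser, the solvent jar | the east bank: the ammonia bottle, the peroxide]
5. Farmer goes to the east bank with the ether can.  [the west bank: the base flask, the fuel sample, the oxidiser, the solvent jar | the east bank: the ammonia bottle, the ether can, the peroxide]
6. Farmer goes back to the west bank alone.  [the west bank: the base flask, the fuel sample, the oxidiser, the solvent jar | the east bank: the ammonia bottle, the ether can, the peroxide]
7. Farmer goes to the east bank with the solvent jar.  [the west bank: the base flask, the fuel sample, the oxidiser | the east bank: the ammonia bottle, the ether can, the peroxide, the solvent jar]
8. Farmer goes back to the west bank with the peroxide.  [the west bank: the base flask, the fuel sample, the oxidiser, the peroxide | the east bank: the ammonia bottle, the ether can, the solvent jar]
9. Farmer goes to the east bank with the base flask.  [the west bank: the fuel sample, the oxidiser, the peroxide | the east bank: the ammonia bottle, the base flask, the ether can, the solvent jar]
10. Farmer goes back to the west bank alone.  [the west bank: the fuel sample, the oxidiser, the peroxide | the east bank: the ammonia bottle, the base flask, the ether can, the solvent jar]
11. Farmer goes to the east bank with the fuel sample.  [the west bank: the oxidiser, the peroxide | the east bank: the ammonia bottle, the base flask, the ether can, the fuel sample, the solvent jar]
12. Farmer goes back to the west bank alone.  [the west bank: the oxidiser, the peroxide | the east bank: the ammonia bottle, the base flask, the ether can, the fuel sample, the solvent jar]
13. Farmer goes to the east bank with the oxidiser.  [the west bank: the peroxide | the east bank: the ammonia bottle, the base flask, the ether can, the fuel sample, the oxidiser, the solvent jar]
14. Farmer goes back to the west bank alone.  [the west bank: the peroxide | the east bank: the ammonia bottle, the base flask, the ether can, the fuel sample, the oxidiser, the solvent jar]
15. Farmer goes to the east bank with the peroxide.  [the west bank: — | the east bank: the ammonia bottle, the base flask, the ether can, the fuel sample, the oxidiser, the peroxide, the solvent jar]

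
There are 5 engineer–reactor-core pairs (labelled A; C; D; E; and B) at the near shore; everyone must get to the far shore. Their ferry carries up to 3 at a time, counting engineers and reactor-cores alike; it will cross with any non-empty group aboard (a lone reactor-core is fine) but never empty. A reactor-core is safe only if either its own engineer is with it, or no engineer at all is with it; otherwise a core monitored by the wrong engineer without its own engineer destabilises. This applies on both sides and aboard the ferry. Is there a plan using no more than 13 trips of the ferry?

Yes

Yes — this plan uses 11 crossings (≤ 13):
1. engineer A and reactor-core A cross → the far shore.
2. engineer A crosses ← the near shore.
3. reactor-core C, reactor-core D, and reactor-core E cross → the far shore.
4. reactor-core A crosses ← the near shore.
5. engineer C, engineer D, and engineer E cross → the far shore.
6. engineer C and reactor-core C cross ← the near shore.
7. engineer A, engineer B, and engineer C cross → the far shore.
8. reactor-core D crosses ← the near shore.
9. reactor-core A and reactor-core C cross → the far shore.
10. reactor-core A crosses ← the near shore.
11. reactor-core A, reactor-core B, and reactor-core D cross → the far shore.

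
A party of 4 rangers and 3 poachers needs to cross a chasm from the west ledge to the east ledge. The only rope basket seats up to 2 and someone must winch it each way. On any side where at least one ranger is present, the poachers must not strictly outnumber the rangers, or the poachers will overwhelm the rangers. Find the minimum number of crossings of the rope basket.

Counting alone: each trip to the east ledge takes at most 2 across and each return brings at least 1 back, so after t trips out (and t−1 returns) at most 2t − (t−1) of the 7 are across; that first reaches 7 at t = 6, so at least 11 crossings are needed.
The plan below uses exactly 11 crossings, so it is optimal:
1. 2 poachers → the east ledge.  (the west ledge: 4R 1P; the east ledge: 0R 2P)
2. 1 poacher ← the west ledge.  (the west ledge: 4R 2P; the east ledge: 0R 1P)
3. 2 poachers → the east ledge.  (the west ledge: 4R 0P; the east ledge: 0R 3P)
4. 1 poacher ← the west ledge.  (the west ledge: 4R 1P; the east ledge: 0R 2P)
5. 2 rangers → the east ledge.  (the west ledge: 2R 1P; the east ledge: 2R 2P)
6. 1 poacher ← the west ledge.  (the west ledge: 2R 2P; the east ledge: 2R 1P)
7. 1 ranger and 1 poacher → the east ledge.  (the west ledge: 1R 1P; the east ledge: 3R 2P)
8. 1 ranger ← the west ledge.  (the west ledge: 2R 1P; the east ledge: 2R 2P)
9. 1 ranger and 1 poacher → the east ledge.  (the west ledge: 1R 0P; the east ledge: 3R 3P)
10. 1 poacher ← the west ledge.  (the west ledge: 1R 1P; the east ledge: 3R 2P)
11. 1 ranger and 1 poacher → the east ledge.  (the west ledge: 0R 0P; the east ledge: 4R 3P)

11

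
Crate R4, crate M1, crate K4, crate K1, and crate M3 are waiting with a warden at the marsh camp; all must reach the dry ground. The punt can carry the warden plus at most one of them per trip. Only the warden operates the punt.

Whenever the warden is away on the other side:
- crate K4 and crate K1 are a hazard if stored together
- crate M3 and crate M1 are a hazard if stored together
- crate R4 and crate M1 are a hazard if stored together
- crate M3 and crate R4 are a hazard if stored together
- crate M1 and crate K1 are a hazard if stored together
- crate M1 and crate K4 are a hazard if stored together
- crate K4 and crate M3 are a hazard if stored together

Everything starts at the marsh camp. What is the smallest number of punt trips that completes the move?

impossible

Whatever the first load, the items left behind include a forbidden pair without the warden. No opening move is safe, so no plan exists.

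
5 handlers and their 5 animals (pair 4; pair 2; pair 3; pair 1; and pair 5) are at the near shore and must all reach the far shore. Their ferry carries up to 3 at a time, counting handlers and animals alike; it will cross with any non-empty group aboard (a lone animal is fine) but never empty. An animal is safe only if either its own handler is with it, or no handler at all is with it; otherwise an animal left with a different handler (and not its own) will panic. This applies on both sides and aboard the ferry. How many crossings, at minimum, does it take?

Counting alone: each trip to the far shore takes at most 3 across and each return brings at least 1 back, so after t trips out (and t−1 returns) at most 3t − (t−1) of the 10 are across; that first reaches 10 at t = 5, so at least 9 crossings are needed.
The safety rule pushes this higher. Following every safe sequence of crossings, the most of the 10 that can be at the far shore as the ferry arrives there on crossing 9 is 9 — never all 10.
So no plan with fewer than 11 crossings exists, and this one achieves 11:
1. animal 4 and handler 4 cross → the far shore.
2. handler 4 crosses ← the near shore.
3. animal 1, animal 2, and animal 3 cross → the far shore.
4. animal 4 crosses ← the near shore.
5. handler 1, handler 2, and handler 3 cross → the far shore.
6. animal 2 and handler 2 cross ← the near shore.
7. handler 2, handler 4, and handler 5 cross → the far shore.
8. animal 3 crosses ← the near shore.
9. animal 2 and animal 4 cross → the far shore.
10. animal 4 crosses ← the near shore.
11. animal 3, animal 4, and animal 5 cross → the far shore.

11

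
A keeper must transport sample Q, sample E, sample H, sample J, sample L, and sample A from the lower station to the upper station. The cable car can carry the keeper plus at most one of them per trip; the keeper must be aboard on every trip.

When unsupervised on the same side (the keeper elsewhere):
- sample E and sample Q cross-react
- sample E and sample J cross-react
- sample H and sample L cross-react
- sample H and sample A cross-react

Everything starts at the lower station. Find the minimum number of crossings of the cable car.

Whatever the first load, the items left behind include a forbidden pair without the keeper. No opening move is safe, so no plan exists.

impossible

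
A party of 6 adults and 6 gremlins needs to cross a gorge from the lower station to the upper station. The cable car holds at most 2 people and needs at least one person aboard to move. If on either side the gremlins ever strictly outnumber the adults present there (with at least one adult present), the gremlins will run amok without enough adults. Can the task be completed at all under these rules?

Following every safe sequence of crossings from the start, the most of the 12 that can be at the upper station as the cable car arrives there on crossings 1, 3, 5, 7, 9 is 2, 3, 4, 5, 6 respectively; the best ever achieved is 6 of 12.
From crossing 11 on, no configuration arises that was not already reachable earlier: only 15 distinct safe configurations (who is on which side, and where the cable car is) can ever be reached, none of them has everyone across, and every continuation just revisits them. They are: 0 adults + 0 gremlins across (cable car back at the start); 0 adults + 1 gremlin across (cable car there); 0 adults + 1 gremlin across (cable car back at the start); 0 adults + 2 gremlins across (cable car there); 0 adults + 2 gremlins across (cable car back at the start); 0 adults + 3 gremlins across (cable car there); 0 adults + 3 gremlins across (cable car back at the start); 0 adults + 4 gremlins across (cable car there); 0 adults + 4 gremlins across (cable car back at the start); 0 adults + 5 gremlins across (cable car there); 0 adults + 5 gremlins across (cable car back at the start); 0 adults + 6 gremlins across (cable car there); 1 adult + 1 gremlin across (cable car there); 1 adult + 1 gremlin across (cable car back at the start); 2 adults + 2 gremlins across (cable car there). So no valid plan exists.

No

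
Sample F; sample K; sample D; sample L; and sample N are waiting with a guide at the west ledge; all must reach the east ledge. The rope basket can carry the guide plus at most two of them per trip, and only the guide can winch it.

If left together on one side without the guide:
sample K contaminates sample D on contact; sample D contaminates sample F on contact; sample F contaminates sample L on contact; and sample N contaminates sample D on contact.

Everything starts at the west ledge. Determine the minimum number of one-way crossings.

5

Counting alone: the guide can take at most 2 across per trip to the east ledge, so moving all 5 needs at least 3 loaded trips out, with a return between consecutive ones — at least 5 crossings.
The plan below uses exactly 5 crossings, so it is optimal:
1. Guide goes to the east ledge with sample D and sample F.
2. Guide goes back to the west ledge with sample D.
3. Guide goes to the east ledge with sample K and sample N.
4. Guide goes back to the west ledge alone.
5. Guide goes to the east ledge with sample D and sample L.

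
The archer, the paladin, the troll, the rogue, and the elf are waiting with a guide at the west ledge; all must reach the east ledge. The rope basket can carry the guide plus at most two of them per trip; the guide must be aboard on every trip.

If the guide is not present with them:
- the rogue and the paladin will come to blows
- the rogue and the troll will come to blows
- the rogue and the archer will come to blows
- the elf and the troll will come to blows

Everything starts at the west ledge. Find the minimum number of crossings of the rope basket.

5

Counting alone: the guide can take at most 2 across per trip to the east ledge, so moving all 5 needs at least 3 loaded trips out, with a return between consecutive ones — at least 5 crossings.
The plan below uses exactly 5 crossings, so it is optimal:
1. Guide goes to the east ledge with the rogue and the troll.
2. Guide goes back to the west ledge with the rogue.
3. Guide goes to the east ledge with the archer and the paladin.
4. Guide goes back to the west ledge alone.
5. Guide goes to the east ledge with the elf and the rogue.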